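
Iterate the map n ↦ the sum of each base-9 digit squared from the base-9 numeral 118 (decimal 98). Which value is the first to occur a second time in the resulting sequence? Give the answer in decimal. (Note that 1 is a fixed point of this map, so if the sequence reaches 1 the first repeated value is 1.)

74

98 = (1,1,8)_9 → 1² + 1² + 8² = 66
66 = (7,3)_9 → 7² + 3² = 58
58 = (6,4)_9 → 6² + 4² = 52
52 = (5,7)_9 → 5² + 7² = 74
74 = (8,2)_9 → 8² + 2² = 68
68 = (7,5)_9 → 7² + 5² = 74  — 74 already appeared earlier.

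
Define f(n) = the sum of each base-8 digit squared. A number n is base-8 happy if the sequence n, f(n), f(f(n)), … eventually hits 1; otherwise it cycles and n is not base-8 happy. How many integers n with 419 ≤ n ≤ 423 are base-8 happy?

419: 419 → 61 → 74 → 6 → 36 → 32 → 16 → 4 → 16  (repeats 16)
420: 420 → 68 → 17 → 5 → 25 → 10 → 5  (repeats 5)
421: 421 → 77 → 27 → 18 → 8 → 1  (reaches 1)
422: 422 → 88 → 10 → 5 → 25 → 10  (repeats 10)
423: 423 → 101 → 42 → 29 → 34 → 20 → 20  (repeats 20)
base-8 happy: 421

1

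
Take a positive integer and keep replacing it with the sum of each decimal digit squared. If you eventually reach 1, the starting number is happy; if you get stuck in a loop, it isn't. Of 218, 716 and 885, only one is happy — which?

716

218: 218 → 69 → 117 → 51 → 26 → 40 → 16 → 37 → 58 → 89 → 145 → 42 → 20 → 4 → 16  — repeats 16 (not happy)
716: 716 → 86 → 100 → 1  — reaches 1 (happy)
885: 885 → 153 → 35 → 34 → 25 → 29 → 85 → 89 → 145 → 42 → 20 → 4 → 16 → 37 → 58 → 89  — repeats 89 (not happy)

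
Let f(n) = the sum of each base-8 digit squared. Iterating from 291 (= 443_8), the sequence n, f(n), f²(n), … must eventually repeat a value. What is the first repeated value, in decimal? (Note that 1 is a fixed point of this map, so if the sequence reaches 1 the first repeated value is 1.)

291 = (4,4,3)_8 → 4² + 4² + 3² = 41
41 = (5,1)_8 → 5² + 1² = 26
26 = (3,2)_8 → 3² + 2² = 13
13 = (1,5)_8 → 1² + 5² = 26  — 26 already appeared earlier.

26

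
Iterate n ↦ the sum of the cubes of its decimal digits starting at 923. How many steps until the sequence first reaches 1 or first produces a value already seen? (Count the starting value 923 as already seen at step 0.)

9

923 → 764
764 → 623
623 → 251
251 → 134
134 → 92
92 → 737
737 → 713
713 → 371
371 → 371  — 371 repeats.
That took 9 steps.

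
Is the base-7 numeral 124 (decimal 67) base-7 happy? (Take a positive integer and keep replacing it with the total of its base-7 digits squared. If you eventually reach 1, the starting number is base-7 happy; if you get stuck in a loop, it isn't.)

67 = (1,2,4)_7 → 1² + 2² + 4² = 1 + 4 + 16 = 21
21 = (3,0)_7 → 3² + 0² = 9 + 0 = 9
9 = (1,2)_7 → 1² + 2² = 1 + 4 = 5
5 = (5)_7 → 5² = 25
25 = (3,4)_7 → 3² + 4² = 9 + 16 = 25  — 25 already seen; the sequence cycles without reaching 1.

not base-7 happy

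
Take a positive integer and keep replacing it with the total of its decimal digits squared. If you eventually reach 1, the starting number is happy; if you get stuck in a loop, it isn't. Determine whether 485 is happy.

485 → 4² + 8² + 5² = 105
105 → 1² + 0² + 5² = 26
26 → 2² + 6² = 40
40 → 4² + 0² = 16
16 → 1² + 6² = 37
37 → 3² + 7² = 58
58 → 5² + 8² = 89
89 → 8² + 9² = 145
145 → 1² + 4² + 5² = 42
42 → 4² + 2² = 20
20 → 2² + 0² = 4
4 → 4² = 16  — 16 already seen; the sequence cycles without reaching 1.

not happy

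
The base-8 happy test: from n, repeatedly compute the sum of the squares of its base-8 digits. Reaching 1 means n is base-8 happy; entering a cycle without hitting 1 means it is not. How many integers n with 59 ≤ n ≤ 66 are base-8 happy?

1

59: 59 → 58 → 53 → 61 → 74 → 6 → 36 → 32 → 16 → 4 → 16  (repeats 16)
60: 60 → 65 → 2 → 4 → 16 → 4  (repeats 4)
61: 61 → 74 → 6 → 36 → 32 → 16 → 4 → 16  (repeats 16)
62: 62 → 85 → 30 → 45 → 50 → 40 → 25 → 10 → 5 → 25  (repeats 25)
63: 63 → 98 → 21 → 29 → 34 → 20 → 20  (repeats 20)
64: 64 → 1  (reaches 1)
65: 65 → 2 → 4 → 16 → 4  (repeats 4)
66: 66 → 5 → 25 → 10 → 5  (repeats 5)
base-8 happy: 64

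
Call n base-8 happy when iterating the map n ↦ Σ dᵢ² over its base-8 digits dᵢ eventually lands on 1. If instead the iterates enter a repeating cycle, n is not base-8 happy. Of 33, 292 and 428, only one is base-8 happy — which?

428

33: 33 → 17 → 5 → 25 → 10 → 5  — repeats 5 (not base-8 happy)
292: 292 → 48 → 36 → 32 → 16 → 4 → 16  — repeats 16 (not base-8 happy)
428: 428 → 77 → 27 → 18 → 8 → 1  — reaches 1 (base-8 happy)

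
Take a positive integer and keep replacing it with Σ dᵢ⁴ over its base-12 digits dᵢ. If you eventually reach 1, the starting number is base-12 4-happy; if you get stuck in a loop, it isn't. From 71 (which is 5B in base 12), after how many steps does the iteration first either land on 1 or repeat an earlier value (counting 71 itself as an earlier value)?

71 = (5,11)_12 → 5⁴ + 11⁴ = 15266
15266 = (8,10,0,2)_12 → 8⁴ + 10⁴ + 0⁴ + 2⁴ = 14112
14112 = (8,2,0,0)_12 → 8⁴ + 2⁴ + 0⁴ + 0⁴ = 4112
4112 = (2,4,6,8)_12 → 2⁴ + 4⁴ + 6⁴ + 8⁴ = 5664
5664 = (3,3,4,0)_12 → 3⁴ + 3⁴ + 4⁴ + 0⁴ = 418
418 = (2,10,10)_12 → 2⁴ + 10⁴ + 10⁴ = 20016
20016 = (11,7,0,0)_12 → 11⁴ + 7⁴ + 0⁴ + 0⁴ = 17042
17042 = (9,10,4,2)_12 → 9⁴ + 10⁴ + 4⁴ + 2⁴ = 16833
16833 = (9,8,10,9)_12 → 9⁴ + 8⁴ + 10⁴ + 9⁴ = 27218
27218 = (1,3,9,0,2)_12 → 1⁴ + 3⁴ + 9⁴ + 0⁴ + 2⁴ = 6659
6659 = (3,10,2,11)_12 → 3⁴ + 10⁴ + 2⁴ + 11⁴ = 24738
24738 = (1,2,3,9,6)_12 → 1⁴ + 2⁴ + 3⁴ + 9⁴ + 6⁴ = 7955
7955 = (4,7,2,11)_12 → 4⁴ + 7⁴ + 2⁴ + 11⁴ = 17314
17314 = (10,0,2,10)_12 → 10⁴ + 0⁴ + 2⁴ + 10⁴ = 20016  — 20016 repeats.
That took 14 steps.

14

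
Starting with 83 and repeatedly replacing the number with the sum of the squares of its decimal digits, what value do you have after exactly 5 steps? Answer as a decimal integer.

83 → 8² + 3² = 73
73 → 7² + 3² = 58
58 → 5² + 8² = 89
89 → 8² + 9² = 145
145 → 1² + 4² + 5² = 42

42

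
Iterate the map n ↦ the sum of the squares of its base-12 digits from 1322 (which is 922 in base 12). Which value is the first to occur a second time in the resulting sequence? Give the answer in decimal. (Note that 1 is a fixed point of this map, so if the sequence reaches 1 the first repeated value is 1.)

25

1322 = (9,2,2)_12 → 89
89 = (7,5)_12 → 74
74 = (6,2)_12 → 40
40 = (3,4)_12 → 25
25 = (2,1)_12 → 5
5 = (5)_12 → 25  — 25 already appeared earlier.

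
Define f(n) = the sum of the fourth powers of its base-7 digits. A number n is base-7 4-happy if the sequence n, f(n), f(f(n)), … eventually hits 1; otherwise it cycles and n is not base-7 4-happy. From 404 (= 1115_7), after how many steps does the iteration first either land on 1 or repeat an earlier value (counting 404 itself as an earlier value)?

9

404 = (1,1,1,5)_7 → 1⁴ + 1⁴ + 1⁴ + 5⁴ = 1 + 1 + 1 + 625 = 628
628 = (1,5,5,5)_7 → 1⁴ + 5⁴ + 5⁴ + 5⁴ = 1 + 625 + 625 + 625 = 1876
1876 = (5,3,2,0)_7 → 5⁴ + 3⁴ + 2⁴ + 0⁴ = 625 + 81 + 16 + 0 = 722
722 = (2,0,5,1)_7 → 2⁴ + 0⁴ + 5⁴ + 1⁴ = 16 + 0 + 625 + 1 = 642
642 = (1,6,0,5)_7 → 1⁴ + 6⁴ + 0⁴ + 5⁴ = 1 + 1296 + 0 + 625 = 1922
1922 = (5,4,1,4)_7 → 5⁴ + 4⁴ + 1⁴ + 4⁴ = 625 + 256 + 1 + 256 = 1138
1138 = (3,2,1,4)_7 → 3⁴ + 2⁴ + 1⁴ + 4⁴ = 81 + 16 + 1 + 256 = 354
354 = (1,0,1,4)_7 → 1⁴ + 0⁴ + 1⁴ + 4⁴ = 1 + 0 + 1 + 256 = 258
258 = (5,1,6)_7 → 5⁴ + 1⁴ + 6⁴ = 625 + 1 + 1296 = 1922  — 1922 repeats.
That took 9 steps.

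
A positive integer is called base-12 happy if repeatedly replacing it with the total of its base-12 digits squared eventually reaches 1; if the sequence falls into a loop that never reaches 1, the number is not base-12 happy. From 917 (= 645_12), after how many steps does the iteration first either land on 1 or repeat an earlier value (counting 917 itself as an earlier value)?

12

917 = (6,4,5)_12 → 6² + 4² + 5² = 36 + 16 + 25 = 77
77 = (6,5)_12 → 6² + 5² = 36 + 25 = 61
61 = (5,1)_12 → 5² + 1² = 25 + 1 = 26
26 = (2,2)_12 → 2² + 2² = 4 + 4 = 8
8 = (8)_12 → 8² = 64
64 = (5,4)_12 → 5² + 4² = 25 + 16 = 41
41 = (3,5)_12 → 3² + 5² = 9 + 25 = 34
34 = (2,10)_12 → 2² + 10² = 4 + 100 = 104
104 = (8,8)_12 → 8² + 8² = 64 + 64 = 128
128 = (10,8)_12 → 10² + 8² = 100 + 64 = 164
164 = (1,1,8)_12 → 1² + 1² + 8² = 1 + 1 + 64 = 66
66 = (5,6)_12 → 5² + 6² = 25 + 36 = 61  — 61 repeats.
That took 12 steps.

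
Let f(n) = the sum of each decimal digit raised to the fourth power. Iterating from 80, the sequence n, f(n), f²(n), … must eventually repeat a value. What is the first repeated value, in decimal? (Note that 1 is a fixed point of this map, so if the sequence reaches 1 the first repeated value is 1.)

80 → 8⁴ + 0⁴ = 4096
4096 → 4⁴ + 0⁴ + 9⁴ + 6⁴ = 8113
8113 → 8⁴ + 1⁴ + 1⁴ + 3⁴ = 4179
4179 → 4⁴ + 1⁴ + 7⁴ + 9⁴ = 9219
9219 → 9⁴ + 2⁴ + 1⁴ + 9⁴ = 13139
13139 → 1⁴ + 3⁴ + 1⁴ + 3⁴ + 9⁴ = 6725
6725 → 6⁴ + 7⁴ + 2⁴ + 5⁴ = 4338
4338 → 4⁴ + 3⁴ + 3⁴ + 8⁴ = 4514
4514 → 4⁴ + 5⁴ + 1⁴ + 4⁴ = 1138
1138 → 1⁴ + 1⁴ + 3⁴ + 8⁴ = 4179  — 4179 already appeared earlier.

4179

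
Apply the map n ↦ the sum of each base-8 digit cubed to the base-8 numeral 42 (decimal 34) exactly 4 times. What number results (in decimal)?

34 = (4,2)_8 → 4³ + 2³ = 64 + 8 = 72
72 = (1,1,0)_8 → 1³ + 1³ + 0³ = 1 + 1 + 0 = 2
2 = (2)_8 → 2³ = 8
8 = (1,0)_8 → 1³ + 0³ = 1 + 0 = 1

1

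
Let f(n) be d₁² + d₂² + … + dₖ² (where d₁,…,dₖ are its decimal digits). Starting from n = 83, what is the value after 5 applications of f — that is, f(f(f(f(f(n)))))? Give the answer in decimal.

83 → 8² + 3² = 73
73 → 7² + 3² = 58
58 → 5² + 8² = 89
89 → 8² + 9² = 145
145 → 1² + 4² + 5² = 42

42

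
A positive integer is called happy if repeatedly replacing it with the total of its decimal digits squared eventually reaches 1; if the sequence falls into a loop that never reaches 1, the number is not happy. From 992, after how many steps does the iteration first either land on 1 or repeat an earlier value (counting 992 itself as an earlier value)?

11

992 → 9² + 9² + 2² = 166
166 → 1² + 6² + 6² = 73
73 → 7² + 3² = 58
58 → 5² + 8² = 89
89 → 8² + 9² = 145
145 → 1² + 4² + 5² = 42
42 → 4² + 2² = 20
20 → 2² + 0² = 4
4 → 4² = 16
16 → 1² + 6² = 37
37 → 3² + 7² = 58  — 58 repeats.
That took 11 steps.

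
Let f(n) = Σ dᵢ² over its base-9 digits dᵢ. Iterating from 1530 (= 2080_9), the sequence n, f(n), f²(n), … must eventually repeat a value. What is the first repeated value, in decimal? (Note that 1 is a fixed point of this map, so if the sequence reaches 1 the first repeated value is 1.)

1530 = (2,0,8,0)_9 → 68
68 = (7,5)_9 → 74
74 = (8,2)_9 → 68  — 68 already appeared earlier.

68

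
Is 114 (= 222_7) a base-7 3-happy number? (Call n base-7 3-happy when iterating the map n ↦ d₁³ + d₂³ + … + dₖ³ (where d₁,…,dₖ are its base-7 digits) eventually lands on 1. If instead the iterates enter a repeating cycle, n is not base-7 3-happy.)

not base-7 3-happy

114 = (2,2,2)_7 → 24
24 = (3,3)_7 → 54
54 = (1,0,5)_7 → 126
126 = (2,4,0)_7 → 72
72 = (1,3,2)_7 → 36
36 = (5,1)_7 → 126  — 126 already seen; the sequence cycles without reaching 1.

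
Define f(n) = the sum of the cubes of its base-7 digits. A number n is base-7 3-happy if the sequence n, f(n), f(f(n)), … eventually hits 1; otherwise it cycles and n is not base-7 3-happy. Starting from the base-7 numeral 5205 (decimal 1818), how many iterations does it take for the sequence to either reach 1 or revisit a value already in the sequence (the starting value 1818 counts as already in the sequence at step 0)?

1818 = (5,2,0,5)_7 → 5³ + 2³ + 0³ + 5³ = 125 + 8 + 0 + 125 = 258
258 = (5,1,6)_7 → 5³ + 1³ + 6³ = 125 + 1 + 216 = 342
342 = (6,6,6)_7 → 6³ + 6³ + 6³ = 216 + 216 + 216 = 648
648 = (1,6,1,4)_7 → 1³ + 6³ + 1³ + 4³ = 1 + 216 + 1 + 64 = 282
282 = (5,5,2)_7 → 5³ + 5³ + 2³ = 125 + 125 + 8 = 258  — 258 repeats.
That took 5 steps.

5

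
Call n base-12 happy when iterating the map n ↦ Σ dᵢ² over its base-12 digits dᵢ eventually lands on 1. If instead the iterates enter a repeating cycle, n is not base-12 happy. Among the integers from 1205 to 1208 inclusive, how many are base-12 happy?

1

1205: 1205 → 105 → 145 → 2 → 4 → 16 → 17 → 26 → 8 → 64 → 41 → 34 → 104 → 128 → 164 → 66 → 61 → 26  (repeats 26)
1206: 1206 → 116 → 145 → 2 → 4 → 16 → 17 → 26 → 8 → 64 → 41 → 34 → 104 → 128 → 164 → 66 → 61 → 26  (repeats 26)
1207: 1207 → 129 → 181 → 11 → 121 → 101 → 89 → 74 → 40 → 25 → 5 → 25  (repeats 25)
1208: 1208 → 144 → 1  (reaches 1)
base-12 happy: 1208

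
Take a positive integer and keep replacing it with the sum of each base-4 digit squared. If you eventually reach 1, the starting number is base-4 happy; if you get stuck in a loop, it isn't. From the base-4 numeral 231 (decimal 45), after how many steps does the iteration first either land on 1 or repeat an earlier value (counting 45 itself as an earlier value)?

6

45 = (2,3,1)_4 → 2² + 3² + 1² = 14
14 = (3,2)_4 → 3² + 2² = 13
13 = (3,1)_4 → 3² + 1² = 10
10 = (2,2)_4 → 2² + 2² = 8
8 = (2,0)_4 → 2² + 0² = 4
4 = (1,0)_4 → 1² + 0² = 1  — reached 1.
That took 6 steps.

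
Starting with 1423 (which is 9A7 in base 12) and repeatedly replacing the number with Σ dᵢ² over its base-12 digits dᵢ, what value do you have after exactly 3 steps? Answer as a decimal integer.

52

1423 = (9,10,7)_12 → 9² + 10² + 7² = 81 + 100 + 49 = 230
230 = (1,7,2)_12 → 1² + 7² + 2² = 1 + 49 + 4 = 54
54 = (4,6)_12 → 4² + 6² = 16 + 36 = 52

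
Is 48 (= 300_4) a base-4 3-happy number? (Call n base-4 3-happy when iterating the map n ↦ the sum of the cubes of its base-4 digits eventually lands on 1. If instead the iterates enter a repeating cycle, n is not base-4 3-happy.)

48 = (3,0,0)_4 → 27
27 = (1,2,3)_4 → 36
36 = (2,1,0)_4 → 9
9 = (2,1)_4 → 9  — 9 already seen; the sequence cycles without reaching 1.

not base-4 3-happy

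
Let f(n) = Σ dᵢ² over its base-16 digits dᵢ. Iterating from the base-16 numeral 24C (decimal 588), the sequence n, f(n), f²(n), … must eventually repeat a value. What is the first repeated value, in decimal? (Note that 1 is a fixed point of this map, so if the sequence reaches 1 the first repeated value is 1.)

1

588 = (2,4,12)_16 → 2² + 4² + 12² = 164
164 = (10,4)_16 → 10² + 4² = 116
116 = (7,4)_16 → 7² + 4² = 65
65 = (4,1)_16 → 4² + 1² = 17
17 = (1,1)_16 → 1² + 1² = 2
2 = (2)_16 → 2² = 4
4 = (4)_16 → 4² = 16
16 = (1,0)_16 → 1² + 0² = 1  — reached the fixed point 1.
1 → 1, so 1 is the first repeated value.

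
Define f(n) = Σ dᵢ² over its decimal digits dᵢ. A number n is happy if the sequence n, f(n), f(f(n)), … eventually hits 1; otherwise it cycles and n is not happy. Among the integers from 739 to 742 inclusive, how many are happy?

739: 739 → 139 → 91 → 82 → 68 → 100 → 1  (reaches 1)
740: 740 → 65 → 61 → 37 → 58 → 89 → 145 → 42 → 20 → 4 → 16 → 37  (repeats 37)
741: 741 → 66 → 72 → 53 → 34 → 25 → 29 → 85 → 89 → 145 → 42 → 20 → 4 → 16 → 37 → 58 → 89  (repeats 89)
742: 742 → 69 → 117 → 51 → 26 → 40 → 16 → 37 → 58 → 89 → 145 → 42 → 20 → 4 → 16  (repeats 16)
happy: 739

1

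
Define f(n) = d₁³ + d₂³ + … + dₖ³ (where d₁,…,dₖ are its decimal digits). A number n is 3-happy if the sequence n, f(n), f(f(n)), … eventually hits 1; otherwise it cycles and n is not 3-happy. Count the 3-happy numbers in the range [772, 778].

772: 772 → 694 → 1009 → 730 → 370 → 370  (repeats 370)
773: 773 → 713 → 371 → 371  (repeats 371)
774: 774 → 750 → 468 → 792 → 1080 → 513 → 153 → 153  (repeats 153)
775: 775 → 811 → 514 → 190 → 730 → 370 → 370  (repeats 370)
776: 776 → 902 → 737 → 713 → 371 → 371  (repeats 371)
777: 777 → 1029 → 738 → 882 → 1032 → 36 → 243 → 99 → 1458 → 702 → 351 → 153 → 153  (repeats 153)
778: 778 → 1198 → 1243 → 100 → 1  (reaches 1)
3-happy: 778

1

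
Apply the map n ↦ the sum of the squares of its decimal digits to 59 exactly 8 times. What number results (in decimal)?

59 → 5² + 9² = 25 + 81 = 106
106 → 1² + 0² + 6² = 1 + 0 + 36 = 37
37 → 3² + 7² = 9 + 49 = 58
58 → 5² + 8² = 25 + 64 = 89
89 → 8² + 9² = 64 + 81 = 145
145 → 1² + 4² + 5² = 1 + 16 + 25 = 42
42 → 4² + 2² = 16 + 4 = 20
20 → 2² + 0² = 4 + 0 = 4

4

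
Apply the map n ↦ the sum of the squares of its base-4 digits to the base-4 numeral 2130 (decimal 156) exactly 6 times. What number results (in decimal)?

156 = (2,1,3,0)_4 → 2² + 1² + 3² + 0² = 4 + 1 + 9 + 0 = 14
14 = (3,2)_4 → 3² + 2² = 9 + 4 = 13
13 = (3,1)_4 → 3² + 1² = 9 + 1 = 10
10 = (2,2)_4 → 2² + 2² = 4 + 4 = 8
8 = (2,0)_4 → 2² + 0² = 4 + 0 = 4
4 = (1,0)_4 → 1² + 0² = 1 + 0 = 1

1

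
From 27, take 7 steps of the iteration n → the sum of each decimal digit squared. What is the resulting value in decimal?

145

27 → 2² + 7² = 4 + 49 = 53
53 → 5² + 3² = 25 + 9 = 34
34 → 3² + 4² = 9 + 16 = 25
25 → 2² + 5² = 4 + 25 = 29
29 → 2² + 9² = 4 + 81 = 85
85 → 8² + 5² = 64 + 25 = 89
89 → 8² + 9² = 64 + 81 = 145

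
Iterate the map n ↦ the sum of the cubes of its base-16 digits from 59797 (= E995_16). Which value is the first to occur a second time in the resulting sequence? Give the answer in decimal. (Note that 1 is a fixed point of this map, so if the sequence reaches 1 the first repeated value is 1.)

59797 = (14,9,9,5)_16 → 14³ + 9³ + 9³ + 5³ = 4327
4327 = (1,0,14,7)_16 → 1³ + 0³ + 14³ + 7³ = 3088
3088 = (12,1,0)_16 → 12³ + 1³ + 0³ = 1729
1729 = (6,12,1)_16 → 6³ + 12³ + 1³ = 1945
1945 = (7,9,9)_16 → 7³ + 9³ + 9³ = 1801
1801 = (7,0,9)_16 → 7³ + 0³ + 9³ = 1072
1072 = (4,3,0)_16 → 4³ + 3³ + 0³ = 91
91 = (5,11)_16 → 5³ + 11³ = 1456
1456 = (5,11,0)_16 → 5³ + 11³ + 0³ = 1456  — 1456 already appeared earlier.

1456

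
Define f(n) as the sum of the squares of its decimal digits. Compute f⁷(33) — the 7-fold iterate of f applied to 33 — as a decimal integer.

145

33 → 3² + 3² = 18
18 → 1² + 8² = 65
65 → 6² + 5² = 61
61 → 6² + 1² = 37
37 → 3² + 7² = 58
58 → 5² + 8² = 89
89 → 8² + 9² = 145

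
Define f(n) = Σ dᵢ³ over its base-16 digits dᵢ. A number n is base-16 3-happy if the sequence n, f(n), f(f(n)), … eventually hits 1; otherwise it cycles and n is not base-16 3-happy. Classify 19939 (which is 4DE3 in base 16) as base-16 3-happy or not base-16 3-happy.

base-16 3-happy

19939 = (4,13,14,3)_16 → 4³ + 13³ + 14³ + 3³ = 5032
5032 = (1,3,10,8)_16 → 1³ + 3³ + 10³ + 8³ = 1540
1540 = (6,0,4)_16 → 6³ + 0³ + 4³ = 280
280 = (1,1,8)_16 → 1³ + 1³ + 8³ = 514
514 = (2,0,2)_16 → 2³ + 0³ + 2³ = 16
16 = (1,0)_16 → 1³ + 0³ = 1  — reached 1.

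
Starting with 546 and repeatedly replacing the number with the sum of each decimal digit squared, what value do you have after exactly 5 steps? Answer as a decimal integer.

546 → 5² + 4² + 6² = 77
77 → 7² + 7² = 98
98 → 9² + 8² = 145
145 → 1² + 4² + 5² = 42
42 → 4² + 2² = 20

20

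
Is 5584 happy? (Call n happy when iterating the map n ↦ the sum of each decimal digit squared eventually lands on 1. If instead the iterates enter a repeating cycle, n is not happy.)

5584 → 5² + 5² + 8² + 4² = 130
130 → 1² + 3² + 0² = 10
10 → 1² + 0² = 1  — reached 1.

happy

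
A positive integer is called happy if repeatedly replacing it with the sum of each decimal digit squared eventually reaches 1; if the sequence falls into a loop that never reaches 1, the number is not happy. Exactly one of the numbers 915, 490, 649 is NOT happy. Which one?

915

915: 915 → 107 → 50 → 25 → 29 → 85 → 89 → 145 → 42 → 20 → 4 → 16 → 37 → 58 → 89  — repeats 89 (not happy)
490: 490 → 97 → 130 → 10 → 1  — reaches 1 (happy)
649: 649 → 133 → 19 → 82 → 68 → 100 → 1  — reaches 1 (happy)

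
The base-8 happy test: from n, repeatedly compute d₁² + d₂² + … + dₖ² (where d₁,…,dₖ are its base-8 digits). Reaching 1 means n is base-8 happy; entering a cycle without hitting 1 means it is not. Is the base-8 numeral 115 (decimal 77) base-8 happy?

base-8 happy

77 = (1,1,5)_8 → 1² + 1² + 5² = 27
27 = (3,3)_8 → 3² + 3² = 18
18 = (2,2)_8 → 2² + 2² = 8
8 = (1,0)_8 → 1² + 0² = 1  — reached 1.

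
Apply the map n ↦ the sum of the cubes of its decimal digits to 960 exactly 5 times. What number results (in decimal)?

960 → 9³ + 6³ + 0³ = 945
945 → 9³ + 4³ + 5³ = 918
918 → 9³ + 1³ + 8³ = 1242
1242 → 1³ + 2³ + 4³ + 2³ = 81
81 → 8³ + 1³ = 513

513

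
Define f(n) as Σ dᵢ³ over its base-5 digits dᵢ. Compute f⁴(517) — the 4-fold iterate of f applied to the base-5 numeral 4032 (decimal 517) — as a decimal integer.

27

517 = (4,0,3,2)_5 → 4³ + 0³ + 3³ + 2³ = 99
99 = (3,4,4)_5 → 3³ + 4³ + 4³ = 155
155 = (1,1,1,0)_5 → 1³ + 1³ + 1³ + 0³ = 3
3 = (3)_5 → 3³ = 27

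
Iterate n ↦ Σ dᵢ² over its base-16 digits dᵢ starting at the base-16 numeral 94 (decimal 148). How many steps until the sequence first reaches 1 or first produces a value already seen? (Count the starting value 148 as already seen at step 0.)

148 = (9,4)_16 → 97
97 = (6,1)_16 → 37
37 = (2,5)_16 → 29
29 = (1,13)_16 → 170
170 = (10,10)_16 → 200
200 = (12,8)_16 → 208
208 = (13,0)_16 → 169
169 = (10,9)_16 → 181
181 = (11,5)_16 → 146
146 = (9,2)_16 → 85
85 = (5,5)_16 → 50
50 = (3,2)_16 → 13
13 = (13)_16 → 169  — 169 repeats.
That took 13 steps.

13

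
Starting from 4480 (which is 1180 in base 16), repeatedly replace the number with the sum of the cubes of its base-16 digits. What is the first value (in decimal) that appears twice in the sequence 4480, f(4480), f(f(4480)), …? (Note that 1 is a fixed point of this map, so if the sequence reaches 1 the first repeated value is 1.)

1

4480 = (1,1,8,0)_16 → 1³ + 1³ + 8³ + 0³ = 514
514 = (2,0,2)_16 → 2³ + 0³ + 2³ = 16
16 = (1,0)_16 → 1³ + 0³ = 1  — reached the fixed point 1.
1 → 1, so 1 is the first repeated value.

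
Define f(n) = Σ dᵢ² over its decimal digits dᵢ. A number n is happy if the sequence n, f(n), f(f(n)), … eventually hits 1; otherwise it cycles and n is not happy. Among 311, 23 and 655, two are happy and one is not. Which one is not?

311: 311 → 11 → 2 → 4 → 16 → 37 → 58 → 89 → 145 → 42 → 20 → 4  — repeats 4 (not happy)
23: 23 → 13 → 10 → 1  — reaches 1 (happy)
655: 655 → 86 → 100 → 1  — reaches 1 (happy)

311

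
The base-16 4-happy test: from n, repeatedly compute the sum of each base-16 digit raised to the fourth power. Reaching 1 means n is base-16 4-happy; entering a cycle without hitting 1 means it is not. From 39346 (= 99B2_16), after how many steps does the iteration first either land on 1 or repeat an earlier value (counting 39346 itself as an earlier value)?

39346 = (9,9,11,2)_16 → 27779
27779 = (6,12,8,3)_16 → 26209
26209 = (6,6,6,1)_16 → 3889
3889 = (15,3,1)_16 → 50707
50707 = (12,6,1,3)_16 → 22114
22114 = (5,6,6,2)_16 → 3233
3233 = (12,10,1)_16 → 30737
30737 = (7,8,1,1)_16 → 6499
6499 = (1,9,6,3)_16 → 7939
7939 = (1,15,0,3)_16 → 50707  — 50707 repeats.
That took 10 steps.

10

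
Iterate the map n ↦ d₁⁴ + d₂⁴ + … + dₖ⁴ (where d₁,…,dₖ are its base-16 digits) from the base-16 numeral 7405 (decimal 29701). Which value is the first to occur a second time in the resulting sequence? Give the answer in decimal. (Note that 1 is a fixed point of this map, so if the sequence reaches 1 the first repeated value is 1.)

29701 = (7,4,0,5)_16 → 7⁴ + 4⁴ + 0⁴ + 5⁴ = 2401 + 256 + 0 + 625 = 3282
3282 = (12,13,2)_16 → 12⁴ + 13⁴ + 2⁴ = 20736 + 28561 + 16 = 49313
49313 = (12,0,10,1)_16 → 12⁴ + 0⁴ + 10⁴ + 1⁴ = 20736 + 0 + 10000 + 1 = 30737
30737 = (7,8,1,1)_16 → 7⁴ + 8⁴ + 1⁴ + 1⁴ = 2401 + 4096 + 1 + 1 = 6499
6499 = (1,9,6,3)_16 → 1⁴ + 9⁴ + 6⁴ + 3⁴ = 1 + 6561 + 1296 + 81 = 7939
7939 = (1,15,0,3)_16 → 1⁴ + 15⁴ + 0⁴ + 3⁴ = 1 + 50625 + 0 + 81 = 50707
50707 = (12,6,1,3)_16 → 12⁴ + 6⁴ + 1⁴ + 3⁴ = 20736 + 1296 + 1 + 81 = 22114
22114 = (5,6,6,2)_16 → 5⁴ + 6⁴ + 6⁴ + 2⁴ = 625 + 1296 + 1296 + 16 = 3233
3233 = (12,10,1)_16 → 12⁴ + 10⁴ + 1⁴ = 20736 + 10000 + 1 = 30737  — 30737 already appeared earlier.

30737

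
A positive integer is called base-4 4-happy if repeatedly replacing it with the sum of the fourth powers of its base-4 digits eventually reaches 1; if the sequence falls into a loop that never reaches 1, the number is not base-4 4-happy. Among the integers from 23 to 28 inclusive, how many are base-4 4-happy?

23: 23 → 83 → 83  (repeats 83)
24: 24 → 17 → 2 → 16 → 1  (reaches 1)
25: 25 → 18 → 17 → 2 → 16 → 1  (reaches 1)
26: 26 → 33 → 17 → 2 → 16 → 1  (reaches 1)
27: 27 → 98 → 33 → 17 → 2 → 16 → 1  (reaches 1)
28: 28 → 82 → 18 → 17 → 2 → 16 → 1  (reaches 1)
base-4 4-happy: 24, 25, 26, 27, 28

5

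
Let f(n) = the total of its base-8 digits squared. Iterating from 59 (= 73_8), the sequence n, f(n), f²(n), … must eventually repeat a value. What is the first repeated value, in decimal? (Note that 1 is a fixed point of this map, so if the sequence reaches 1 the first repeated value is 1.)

16

59 = (7,3)_8 → 7² + 3² = 49 + 9 = 58
58 = (7,2)_8 → 7² + 2² = 49 + 4 = 53
53 = (6,5)_8 → 6² + 5² = 36 + 25 = 61
61 = (7,5)_8 → 7² + 5² = 49 + 25 = 74
74 = (1,1,2)_8 → 1² + 1² + 2² = 1 + 1 + 4 = 6
6 = (6)_8 → 6² = 36
36 = (4,4)_8 → 4² + 4² = 16 + 16 = 32
32 = (4,0)_8 → 4² + 0² = 16 + 0 = 16
16 = (2,0)_8 → 2² + 0² = 4 + 0 = 4
4 = (4)_8 → 4² = 16  — 16 already appeared earlier.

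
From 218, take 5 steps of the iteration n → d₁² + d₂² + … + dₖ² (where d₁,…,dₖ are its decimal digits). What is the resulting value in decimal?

40

218 → 69
69 → 117
117 → 51
51 → 26
26 → 40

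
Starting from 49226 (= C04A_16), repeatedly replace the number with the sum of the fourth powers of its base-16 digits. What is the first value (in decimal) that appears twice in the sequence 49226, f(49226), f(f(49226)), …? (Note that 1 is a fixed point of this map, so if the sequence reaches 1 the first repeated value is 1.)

1

49226 = (12,0,4,10)_16 → 12⁴ + 0⁴ + 4⁴ + 10⁴ = 20736 + 0 + 256 + 10000 = 30992
30992 = (7,9,1,0)_16 → 7⁴ + 9⁴ + 1⁴ + 0⁴ = 2401 + 6561 + 1 + 0 = 8963
8963 = (2,3,0,3)_16 → 2⁴ + 3⁴ + 0⁴ + 3⁴ = 16 + 81 + 0 + 81 = 178
178 = (11,2)_16 → 11⁴ + 2⁴ = 14641 + 16 = 14657
14657 = (3,9,4,1)_16 → 3⁴ + 9⁴ + 4⁴ + 1⁴ = 81 + 6561 + 256 + 1 = 6899
6899 = (1,10,15,3)_16 → 1⁴ + 10⁴ + 15⁴ + 3⁴ = 1 + 10000 + 50625 + 81 = 60707
60707 = (14,13,2,3)_16 → 14⁴ + 13⁴ + 2⁴ + 3⁴ = 38416 + 28561 + 16 + 81 = 67074
67074 = (1,0,6,0,2)_16 → 1⁴ + 0⁴ + 6⁴ + 0⁴ + 2⁴ = 1 + 0 + 1296 + 0 + 16 = 1313
1313 = (5,2,1)_16 → 5⁴ + 2⁴ + 1⁴ = 625 + 16 + 1 = 642
642 = (2,8,2)_16 → 2⁴ + 8⁴ + 2⁴ = 16 + 4096 + 16 = 4128
4128 = (1,0,2,0)_16 → 1⁴ + 0⁴ + 2⁴ + 0⁴ = 1 + 0 + 16 + 0 = 17
17 = (1,1)_16 → 1⁴ + 1⁴ = 1 + 1 = 2
2 = (2)_16 → 2⁴ = 16
16 = (1,0)_16 → 1⁴ + 0⁴ = 1 + 0 = 1  — reached the fixed point 1.
1 → 1, so 1 is the first repeated value.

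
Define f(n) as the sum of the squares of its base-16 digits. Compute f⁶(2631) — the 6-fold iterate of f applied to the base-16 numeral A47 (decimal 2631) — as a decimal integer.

2631 = (10,4,7)_16 → 10² + 4² + 7² = 100 + 16 + 49 = 165
165 = (10,5)_16 → 10² + 5² = 100 + 25 = 125
125 = (7,13)_16 → 7² + 13² = 49 + 169 = 218
218 = (13,10)_16 → 13² + 10² = 169 + 100 = 269
269 = (1,0,13)_16 → 1² + 0² + 13² = 1 + 0 + 169 = 170
170 = (10,10)_16 → 10² + 10² = 100 + 100 = 200

200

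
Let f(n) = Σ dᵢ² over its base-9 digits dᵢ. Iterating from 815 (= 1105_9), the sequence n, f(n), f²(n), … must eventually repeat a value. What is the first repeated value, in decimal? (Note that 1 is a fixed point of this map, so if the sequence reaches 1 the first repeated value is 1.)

815 = (1,1,0,5)_9 → 1² + 1² + 0² + 5² = 1 + 1 + 0 + 25 = 27
27 = (3,0)_9 → 3² + 0² = 9 + 0 = 9
9 = (1,0)_9 → 1² + 0² = 1 + 0 = 1  — reached the fixed point 1.
1 → 1, so 1 is the first repeated value.

1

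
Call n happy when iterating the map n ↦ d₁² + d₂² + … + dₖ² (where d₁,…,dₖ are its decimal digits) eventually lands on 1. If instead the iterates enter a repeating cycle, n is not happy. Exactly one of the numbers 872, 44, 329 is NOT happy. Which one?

872

872: 872 → 117 → 51 → 26 → 40 → 16 → 37 → 58 → 89 → 145 → 42 → 20 → 4 → 16  — repeats 16 (not happy)
44: 44 → 32 → 13 → 10 → 1  — reaches 1 (happy)
329: 329 → 94 → 97 → 130 → 10 → 1  — reaches 1 (happy)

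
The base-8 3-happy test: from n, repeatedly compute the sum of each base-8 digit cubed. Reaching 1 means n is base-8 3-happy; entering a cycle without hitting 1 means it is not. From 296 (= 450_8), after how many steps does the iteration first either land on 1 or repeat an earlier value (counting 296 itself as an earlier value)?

296 = (4,5,0)_8 → 4³ + 5³ + 0³ = 64 + 125 + 0 = 189
189 = (2,7,5)_8 → 2³ + 7³ + 5³ = 8 + 343 + 125 = 476
476 = (7,3,4)_8 → 7³ + 3³ + 4³ = 343 + 27 + 64 = 434
434 = (6,6,2)_8 → 6³ + 6³ + 2³ = 216 + 216 + 8 = 440
440 = (6,7,0)_8 → 6³ + 7³ + 0³ = 216 + 343 + 0 = 559
559 = (1,0,5,7)_8 → 1³ + 0³ + 5³ + 7³ = 1 + 0 + 125 + 343 = 469
469 = (7,2,5)_8 → 7³ + 2³ + 5³ = 343 + 8 + 125 = 476  — 476 repeats.
That took 7 steps.

7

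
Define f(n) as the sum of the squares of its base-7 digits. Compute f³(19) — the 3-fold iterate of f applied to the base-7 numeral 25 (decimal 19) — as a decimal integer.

13

19 = (2,5)_7 → 2² + 5² = 29
29 = (4,1)_7 → 4² + 1² = 17
17 = (2,3)_7 → 2² + 3² = 13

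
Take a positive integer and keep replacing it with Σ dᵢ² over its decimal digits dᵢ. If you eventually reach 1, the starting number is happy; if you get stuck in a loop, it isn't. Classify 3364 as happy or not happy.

happy

3364 → 3² + 3² + 6² + 4² = 70
70 → 7² + 0² = 49
49 → 4² + 9² = 97
97 → 9² + 7² = 130
130 → 1² + 3² + 0² = 10
10 → 1² + 0² = 1  — reached 1.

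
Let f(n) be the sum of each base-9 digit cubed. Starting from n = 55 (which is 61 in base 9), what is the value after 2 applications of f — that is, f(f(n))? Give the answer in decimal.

225

55 = (6,1)_9 → 6³ + 1³ = 217
217 = (2,6,1)_9 → 2³ + 6³ + 1³ = 225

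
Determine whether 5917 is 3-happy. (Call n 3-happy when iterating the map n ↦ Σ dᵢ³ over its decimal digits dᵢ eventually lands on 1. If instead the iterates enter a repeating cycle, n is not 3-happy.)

3-happy

5917 → 5³ + 9³ + 1³ + 7³ = 1198
1198 → 1³ + 1³ + 9³ + 8³ = 1243
1243 → 1³ + 2³ + 4³ + 3³ = 100
100 → 1³ + 0³ + 0³ = 1  — reached 1.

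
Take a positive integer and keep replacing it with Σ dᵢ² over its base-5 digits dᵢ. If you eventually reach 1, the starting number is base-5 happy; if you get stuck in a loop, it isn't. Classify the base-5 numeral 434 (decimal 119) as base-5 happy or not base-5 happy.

119 = (4,3,4)_5 → 4² + 3² + 4² = 16 + 9 + 16 = 41
41 = (1,3,1)_5 → 1² + 3² + 1² = 1 + 9 + 1 = 11
11 = (2,1)_5 → 2² + 1² = 4 + 1 = 5
5 = (1,0)_5 → 1² + 0² = 1 + 0 = 1  — reached 1.

base-5 happy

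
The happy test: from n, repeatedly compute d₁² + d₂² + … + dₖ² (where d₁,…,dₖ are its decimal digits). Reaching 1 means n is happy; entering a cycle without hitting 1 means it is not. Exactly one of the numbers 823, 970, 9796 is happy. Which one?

823: 823 → 77 → 98 → 145 → 42 → 20 → 4 → 16 → 37 → 58 → 89 → 145  — repeats 145 (not happy)
970: 970 → 130 → 10 → 1  — reaches 1 (happy)
9796: 9796 → 247 → 69 → 117 → 51 → 26 → 40 → 16 → 37 → 58 → 89 → 145 → 42 → 20 → 4 → 16  — repeats 16 (not happy)

970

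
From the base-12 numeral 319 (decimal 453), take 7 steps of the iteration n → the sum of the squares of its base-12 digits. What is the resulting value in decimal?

453 = (3,1,9)_12 → 3² + 1² + 9² = 91
91 = (7,7)_12 → 7² + 7² = 98
98 = (8,2)_12 → 8² + 2² = 68
68 = (5,8)_12 → 5² + 8² = 89
89 = (7,5)_12 → 7² + 5² = 74
74 = (6,2)_12 → 6² + 2² = 40
40 = (3,4)_12 → 3² + 4² = 25

25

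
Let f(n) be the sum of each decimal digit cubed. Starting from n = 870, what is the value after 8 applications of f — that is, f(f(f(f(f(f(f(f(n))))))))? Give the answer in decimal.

870 → 8³ + 7³ + 0³ = 855
855 → 8³ + 5³ + 5³ = 762
762 → 7³ + 6³ + 2³ = 567
567 → 5³ + 6³ + 7³ = 684
684 → 6³ + 8³ + 4³ = 792
792 → 7³ + 9³ + 2³ = 1080
1080 → 1³ + 0³ + 8³ + 0³ = 513
513 → 5³ + 1³ + 3³ = 153

153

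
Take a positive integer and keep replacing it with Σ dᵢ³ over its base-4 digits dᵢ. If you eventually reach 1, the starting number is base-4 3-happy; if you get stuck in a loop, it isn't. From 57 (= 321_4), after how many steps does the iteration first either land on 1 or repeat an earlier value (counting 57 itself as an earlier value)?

3

57 = (3,2,1)_4 → 3³ + 2³ + 1³ = 27 + 8 + 1 = 36
36 = (2,1,0)_4 → 2³ + 1³ + 0³ = 8 + 1 + 0 = 9
9 = (2,1)_4 → 2³ + 1³ = 8 + 1 = 9  — 9 repeats.
That took 3 steps.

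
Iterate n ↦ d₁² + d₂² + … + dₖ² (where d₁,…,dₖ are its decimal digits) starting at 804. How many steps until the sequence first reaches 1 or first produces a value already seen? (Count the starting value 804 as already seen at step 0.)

14

804 → 8² + 0² + 4² = 64 + 0 + 16 = 80
80 → 8² + 0² = 64 + 0 = 64
64 → 6² + 4² = 36 + 16 = 52
52 → 5² + 2² = 25 + 4 = 29
29 → 2² + 9² = 4 + 81 = 85
85 → 8² + 5² = 64 + 25 = 89
89 → 8² + 9² = 64 + 81 = 145
145 → 1² + 4² + 5² = 1 + 16 + 25 = 42
42 → 4² + 2² = 16 + 4 = 20
20 → 2² + 0² = 4 + 0 = 4
4 → 4² = 16
16 → 1² + 6² = 1 + 36 = 37
37 → 3² + 7² = 9 + 49 = 58
58 → 5² + 8² = 25 + 64 = 89  — 89 repeats.
That took 14 steps.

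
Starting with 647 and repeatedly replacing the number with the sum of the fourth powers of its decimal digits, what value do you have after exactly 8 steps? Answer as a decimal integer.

647 → 6⁴ + 4⁴ + 7⁴ = 3953
3953 → 3⁴ + 9⁴ + 5⁴ + 3⁴ = 7348
7348 → 7⁴ + 3⁴ + 4⁴ + 8⁴ = 6834
6834 → 6⁴ + 8⁴ + 3⁴ + 4⁴ = 5729
5729 → 5⁴ + 7⁴ + 2⁴ + 9⁴ = 9603
9603 → 9⁴ + 6⁴ + 0⁴ + 3⁴ = 7938
7938 → 7⁴ + 9⁴ + 3⁴ + 8⁴ = 13139
13139 → 1⁴ + 3⁴ + 1⁴ + 3⁴ + 9⁴ = 6725

6725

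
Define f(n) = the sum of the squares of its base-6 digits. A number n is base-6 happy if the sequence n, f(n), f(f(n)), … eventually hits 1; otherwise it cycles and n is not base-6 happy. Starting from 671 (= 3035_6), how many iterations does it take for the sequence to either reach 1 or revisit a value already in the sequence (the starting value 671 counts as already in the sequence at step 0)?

671 = (3,0,3,5)_6 → 3² + 0² + 3² + 5² = 43
43 = (1,1,1)_6 → 1² + 1² + 1² = 3
3 = (3)_6 → 3² = 9
9 = (1,3)_6 → 1² + 3² = 10
10 = (1,4)_6 → 1² + 4² = 17
17 = (2,5)_6 → 2² + 5² = 29
29 = (4,5)_6 → 4² + 5² = 41
41 = (1,0,5)_6 → 1² + 0² + 5² = 26
26 = (4,2)_6 → 4² + 2² = 20
20 = (3,2)_6 → 3² + 2² = 13
13 = (2,1)_6 → 2² + 1² = 5
5 = (5)_6 → 5² = 25
25 = (4,1)_6 → 4² + 1² = 17  — 17 repeats.
That took 13 steps.

13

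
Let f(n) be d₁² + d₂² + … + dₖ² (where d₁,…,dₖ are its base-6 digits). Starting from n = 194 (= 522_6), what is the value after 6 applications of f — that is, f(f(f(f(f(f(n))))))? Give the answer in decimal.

194 = (5,2,2)_6 → 33
33 = (5,3)_6 → 34
34 = (5,4)_6 → 41
41 = (1,0,5)_6 → 26
26 = (4,2)_6 → 20
20 = (3,2)_6 → 13

13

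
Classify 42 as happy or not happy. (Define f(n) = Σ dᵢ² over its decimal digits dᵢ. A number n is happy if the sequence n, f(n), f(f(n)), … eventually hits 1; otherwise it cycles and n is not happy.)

not happy

42 → 20
20 → 4
4 → 16
16 → 37
37 → 58
58 → 89
89 → 145
145 → 42  — 42 already seen; the sequence cycles without reaching 1.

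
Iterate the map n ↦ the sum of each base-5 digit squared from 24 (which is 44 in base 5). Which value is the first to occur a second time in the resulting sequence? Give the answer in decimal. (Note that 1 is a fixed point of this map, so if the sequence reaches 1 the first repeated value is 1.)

24 = (4,4)_5 → 4² + 4² = 32
32 = (1,1,2)_5 → 1² + 1² + 2² = 6
6 = (1,1)_5 → 1² + 1² = 2
2 = (2)_5 → 2² = 4
4 = (4)_5 → 4² = 16
16 = (3,1)_5 → 3² + 1² = 10
10 = (2,0)_5 → 2² + 0² = 4  — 4 already appeared earlier.

4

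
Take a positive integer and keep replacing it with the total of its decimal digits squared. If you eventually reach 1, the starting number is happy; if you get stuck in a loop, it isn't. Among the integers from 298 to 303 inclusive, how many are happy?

2

298: 298 → 149 → 98 → 145 → 42 → 20 → 4 → 16 → 37 → 58 → 89 → 145  (repeats 145)
299: 299 → 166 → 73 → 58 → 89 → 145 → 42 → 20 → 4 → 16 → 37 → 58  (repeats 58)
300: 300 → 9 → 81 → 65 → 61 → 37 → 58 → 89 → 145 → 42 → 20 → 4 → 16 → 37  (repeats 37)
301: 301 → 10 → 1  (reaches 1)
302: 302 → 13 → 10 → 1  (reaches 1)
303: 303 → 18 → 65 → 61 → 37 → 58 → 89 → 145 → 42 → 20 → 4 → 16 → 37  (repeats 37)
happy: 301, 302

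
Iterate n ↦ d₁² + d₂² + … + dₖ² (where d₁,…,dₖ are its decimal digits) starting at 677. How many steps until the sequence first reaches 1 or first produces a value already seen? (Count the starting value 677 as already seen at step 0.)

12

677 → 6² + 7² + 7² = 134
134 → 1² + 3² + 4² = 26
26 → 2² + 6² = 40
40 → 4² + 0² = 16
16 → 1² + 6² = 37
37 → 3² + 7² = 58
58 → 5² + 8² = 89
89 → 8² + 9² = 145
145 → 1² + 4² + 5² = 42
42 → 4² + 2² = 20
20 → 2² + 0² = 4
4 → 4² = 16  — 16 repeats.
That took 12 steps.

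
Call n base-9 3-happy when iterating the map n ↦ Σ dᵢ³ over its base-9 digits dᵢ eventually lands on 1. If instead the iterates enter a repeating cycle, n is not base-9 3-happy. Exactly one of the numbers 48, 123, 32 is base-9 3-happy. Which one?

48: 48 → 152 → 856 → 128 → 134 → 638 → 1198 → 470 → 476 → 980 → 540 → 432 → 152  — repeats 152 (not base-9 3-happy)
123: 123 → 281 → 99 → 9 → 1  — reaches 1 (base-9 3-happy)
32: 32 → 152 → 856 → 128 → 134 → 638 → 1198 → 470 → 476 → 980 → 540 → 432 → 152  — repeats 152 (not base-9 3-happy)

123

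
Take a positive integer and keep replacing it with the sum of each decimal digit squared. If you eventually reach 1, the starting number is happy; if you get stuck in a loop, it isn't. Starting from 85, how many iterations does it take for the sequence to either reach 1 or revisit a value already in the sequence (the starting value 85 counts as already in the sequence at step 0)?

9

85 → 89
89 → 145
145 → 42
42 → 20
20 → 4
4 → 16
16 → 37
37 → 58
58 → 89  — 89 repeats.
That took 9 steps.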